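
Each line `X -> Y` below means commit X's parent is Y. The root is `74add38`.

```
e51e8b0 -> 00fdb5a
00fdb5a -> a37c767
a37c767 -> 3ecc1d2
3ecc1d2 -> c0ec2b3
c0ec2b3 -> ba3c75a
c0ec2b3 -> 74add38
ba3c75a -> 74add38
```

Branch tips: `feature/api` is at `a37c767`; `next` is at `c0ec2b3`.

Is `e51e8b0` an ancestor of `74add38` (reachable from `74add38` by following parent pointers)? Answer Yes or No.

Ancestors of 74add38: {74add38}.
e51e8b0 is not in that set, so it is not an ancestor of 74add38.

No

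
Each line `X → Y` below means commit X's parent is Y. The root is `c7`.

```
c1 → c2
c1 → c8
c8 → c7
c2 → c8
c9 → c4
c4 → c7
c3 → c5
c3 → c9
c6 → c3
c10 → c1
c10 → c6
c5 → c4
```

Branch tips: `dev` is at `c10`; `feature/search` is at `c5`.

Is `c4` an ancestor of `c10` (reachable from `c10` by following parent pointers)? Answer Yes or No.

Yes

Ancestors of c10 (commits reachable by following parents): {c1, c10, c2, c3, c4, c5, c6, c7, c8, c9}.
c4 is in that set, so it is an ancestor of c10.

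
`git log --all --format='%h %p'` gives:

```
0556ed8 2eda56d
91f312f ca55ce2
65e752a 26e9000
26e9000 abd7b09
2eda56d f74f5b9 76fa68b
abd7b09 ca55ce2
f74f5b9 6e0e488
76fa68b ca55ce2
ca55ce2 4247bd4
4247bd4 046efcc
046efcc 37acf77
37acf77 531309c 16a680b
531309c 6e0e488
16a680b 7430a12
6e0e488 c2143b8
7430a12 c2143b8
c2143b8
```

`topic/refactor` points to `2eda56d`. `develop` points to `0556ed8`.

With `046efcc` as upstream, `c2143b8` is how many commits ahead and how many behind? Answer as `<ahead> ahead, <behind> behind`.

0 ahead, 6 behind

Reachable from c2143b8: {c2143b8}.
Reachable from 046efcc: {046efcc, 16a680b, 37acf77, 531309c, 6e0e488, 7430a12, c2143b8}.
Only in c2143b8's history (ahead): {} — 0.
Only in 046efcc's history (behind): {046efcc, 16a680b, 37acf77, 531309c, 6e0e488, 7430a12} — 6.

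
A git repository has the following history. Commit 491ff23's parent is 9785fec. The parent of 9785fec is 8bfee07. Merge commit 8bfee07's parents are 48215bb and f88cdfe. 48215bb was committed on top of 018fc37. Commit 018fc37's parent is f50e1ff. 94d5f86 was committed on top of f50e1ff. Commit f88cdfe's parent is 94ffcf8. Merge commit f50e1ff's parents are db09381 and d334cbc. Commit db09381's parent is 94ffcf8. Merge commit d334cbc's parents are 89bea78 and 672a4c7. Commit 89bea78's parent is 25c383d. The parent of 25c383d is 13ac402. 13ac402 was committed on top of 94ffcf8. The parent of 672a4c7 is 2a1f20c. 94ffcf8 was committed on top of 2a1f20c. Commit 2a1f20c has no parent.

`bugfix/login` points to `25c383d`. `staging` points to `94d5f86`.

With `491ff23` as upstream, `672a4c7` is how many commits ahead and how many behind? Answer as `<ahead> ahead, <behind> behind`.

0 ahead, 13 behind

Reachable from 672a4c7: {2a1f20c, 672a4c7}.
Reachable from 491ff23: {018fc37, 13ac402, 25c383d, 2a1f20c, 48215bb, 491ff23, 672a4c7, 89bea78, 8bfee07, 94ffcf8, 9785fec, d334cbc, db09381, f50e1ff, f88cdfe}.
Only in 672a4c7's history (ahead): {} — 0.
Only in 491ff23's history (behind): {018fc37, 13ac402, 25c383d, 48215bb, 491ff23, 89bea78, 8bfee07, 94ffcf8, 9785fec, d334cbc, db09381, f50e1ff, f88cdfe} — 13.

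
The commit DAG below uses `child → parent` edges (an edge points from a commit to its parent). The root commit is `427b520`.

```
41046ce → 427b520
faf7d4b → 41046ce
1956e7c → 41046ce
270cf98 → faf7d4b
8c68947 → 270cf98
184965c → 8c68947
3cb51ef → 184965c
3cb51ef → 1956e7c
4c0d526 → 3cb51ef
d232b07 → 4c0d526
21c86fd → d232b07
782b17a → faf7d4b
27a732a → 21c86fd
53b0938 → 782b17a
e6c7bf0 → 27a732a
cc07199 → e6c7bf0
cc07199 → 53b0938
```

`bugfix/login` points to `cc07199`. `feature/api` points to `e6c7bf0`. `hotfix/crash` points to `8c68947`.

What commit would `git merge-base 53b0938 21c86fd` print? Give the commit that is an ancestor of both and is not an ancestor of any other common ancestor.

faf7d4b

Ancestors of 53b0938: {41046ce, 427b520, 53b0938, 782b17a, faf7d4b}.
Ancestors of 21c86fd: {184965c, 1956e7c, 21c86fd, 270cf98, 3cb51ef, 41046ce, 427b520, 4c0d526, 8c68947, d232b07, faf7d4b}.
Common ancestors: {41046ce, 427b520, faf7d4b}.
Among these, faf7d4b is not an ancestor of any other common ancestor — it is the merge base.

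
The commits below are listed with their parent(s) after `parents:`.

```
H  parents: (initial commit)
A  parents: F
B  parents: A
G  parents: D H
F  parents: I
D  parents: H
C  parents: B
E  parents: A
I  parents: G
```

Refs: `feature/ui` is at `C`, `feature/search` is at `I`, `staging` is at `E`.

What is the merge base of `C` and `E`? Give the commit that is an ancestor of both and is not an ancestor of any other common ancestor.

A

Ancestors of C: {A, B, C, D, F, G, H, I}.
Ancestors of E: {A, D, E, F, G, H, I}.
Common ancestors: {A, D, F, G, H, I}.
Among these, A is not an ancestor of any other common ancestor — it is the merge base.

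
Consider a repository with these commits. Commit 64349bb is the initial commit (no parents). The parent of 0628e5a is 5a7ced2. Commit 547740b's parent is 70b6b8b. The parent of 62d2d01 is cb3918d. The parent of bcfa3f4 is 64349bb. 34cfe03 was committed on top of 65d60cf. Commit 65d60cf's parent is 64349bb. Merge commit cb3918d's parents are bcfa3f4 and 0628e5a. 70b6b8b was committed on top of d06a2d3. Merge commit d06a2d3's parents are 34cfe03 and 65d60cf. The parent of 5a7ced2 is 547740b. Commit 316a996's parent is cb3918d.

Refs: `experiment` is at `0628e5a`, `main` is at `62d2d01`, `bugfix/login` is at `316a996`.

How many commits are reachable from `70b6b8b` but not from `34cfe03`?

Reachable from 70b6b8b: {34cfe03, 64349bb, 65d60cf, 70b6b8b, d06a2d3}.
Reachable from 34cfe03: {34cfe03, 64349bb, 65d60cf}.
In 70b6b8b's history but not 34cfe03's: {70b6b8b, d06a2d3} — 2 commits.

2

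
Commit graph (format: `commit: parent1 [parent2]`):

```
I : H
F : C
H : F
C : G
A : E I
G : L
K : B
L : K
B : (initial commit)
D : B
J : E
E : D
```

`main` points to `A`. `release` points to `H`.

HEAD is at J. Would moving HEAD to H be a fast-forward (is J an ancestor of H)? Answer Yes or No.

No

A fast-forward from J to H is possible iff J is an ancestor of H.
Ancestors of H: {B, C, F, G, H, K, L}.
J is not among them, so fast-forward is not possible.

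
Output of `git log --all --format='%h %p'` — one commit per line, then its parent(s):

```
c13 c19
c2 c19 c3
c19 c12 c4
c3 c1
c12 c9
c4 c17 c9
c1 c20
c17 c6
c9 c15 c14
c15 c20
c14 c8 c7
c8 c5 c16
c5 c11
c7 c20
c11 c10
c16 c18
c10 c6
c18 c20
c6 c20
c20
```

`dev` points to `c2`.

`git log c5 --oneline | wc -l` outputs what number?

5

Walking parent pointers from c5: reachable set = {c10, c11, c20, c5, c6}.
That is 5 commits.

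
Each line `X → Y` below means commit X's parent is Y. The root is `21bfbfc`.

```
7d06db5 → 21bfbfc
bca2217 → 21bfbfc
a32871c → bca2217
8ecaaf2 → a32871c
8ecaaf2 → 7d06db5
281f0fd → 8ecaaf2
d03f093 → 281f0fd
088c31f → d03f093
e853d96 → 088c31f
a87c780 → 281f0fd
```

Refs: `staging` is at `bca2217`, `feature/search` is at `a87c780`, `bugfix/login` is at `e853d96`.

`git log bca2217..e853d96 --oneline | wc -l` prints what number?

7

Reachable from e853d96: {088c31f, 21bfbfc, 281f0fd, 7d06db5, 8ecaaf2, a32871c, bca2217, d03f093, e853d96}.
Reachable from bca2217: {21bfbfc, bca2217}.
In e853d96's history but not bca2217's: {088c31f, 281f0fd, 7d06db5, 8ecaaf2, a32871c, d03f093, e853d96} — 7 commits.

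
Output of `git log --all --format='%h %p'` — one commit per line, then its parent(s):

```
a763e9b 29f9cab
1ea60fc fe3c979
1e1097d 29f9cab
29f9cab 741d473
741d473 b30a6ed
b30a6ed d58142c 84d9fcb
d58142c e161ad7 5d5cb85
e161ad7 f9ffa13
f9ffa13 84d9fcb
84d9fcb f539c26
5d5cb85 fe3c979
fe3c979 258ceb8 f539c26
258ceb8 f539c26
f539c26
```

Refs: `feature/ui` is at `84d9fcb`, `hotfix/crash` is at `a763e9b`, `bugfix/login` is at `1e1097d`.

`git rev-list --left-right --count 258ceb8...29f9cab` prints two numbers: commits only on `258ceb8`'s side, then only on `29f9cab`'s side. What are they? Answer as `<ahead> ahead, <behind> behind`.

0 ahead, 9 behind

Reachable from 258ceb8: {258ceb8, f539c26}.
Reachable from 29f9cab: {258ceb8, 29f9cab, 5d5cb85, 741d473, 84d9fcb, b30a6ed, d58142c, e161ad7, f539c26, f9ffa13, fe3c979}.
Only in 258ceb8's history (ahead): {} — 0.
Only in 29f9cab's history (behind): {29f9cab, 5d5cb85, 741d473, 84d9fcb, b30a6ed, d58142c, e161ad7, f9ffa13, fe3c979} — 9.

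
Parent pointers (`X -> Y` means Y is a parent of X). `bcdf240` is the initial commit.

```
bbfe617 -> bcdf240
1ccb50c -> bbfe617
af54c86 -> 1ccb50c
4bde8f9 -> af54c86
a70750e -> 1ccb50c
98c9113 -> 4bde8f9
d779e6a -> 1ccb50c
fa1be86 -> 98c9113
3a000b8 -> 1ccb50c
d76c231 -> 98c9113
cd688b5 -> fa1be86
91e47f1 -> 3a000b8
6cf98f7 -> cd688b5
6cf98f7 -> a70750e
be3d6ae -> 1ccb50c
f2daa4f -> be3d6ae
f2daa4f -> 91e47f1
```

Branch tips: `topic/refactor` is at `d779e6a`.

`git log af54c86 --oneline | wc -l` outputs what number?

Walking parent pointers from af54c86: reachable set = {1ccb50c, af54c86, bbfe617, bcdf240}.
That is 4 commits.

4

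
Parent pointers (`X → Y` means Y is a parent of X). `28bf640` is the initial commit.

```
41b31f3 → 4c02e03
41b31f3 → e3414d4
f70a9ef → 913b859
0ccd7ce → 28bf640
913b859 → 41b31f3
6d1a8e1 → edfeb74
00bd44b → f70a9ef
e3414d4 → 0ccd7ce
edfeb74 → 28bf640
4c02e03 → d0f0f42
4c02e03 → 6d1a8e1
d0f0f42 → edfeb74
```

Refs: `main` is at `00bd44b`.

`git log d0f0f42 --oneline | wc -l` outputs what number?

Walking parent pointers from d0f0f42: reachable set = {28bf640, d0f0f42, edfeb74}.
That is 3 commits.

3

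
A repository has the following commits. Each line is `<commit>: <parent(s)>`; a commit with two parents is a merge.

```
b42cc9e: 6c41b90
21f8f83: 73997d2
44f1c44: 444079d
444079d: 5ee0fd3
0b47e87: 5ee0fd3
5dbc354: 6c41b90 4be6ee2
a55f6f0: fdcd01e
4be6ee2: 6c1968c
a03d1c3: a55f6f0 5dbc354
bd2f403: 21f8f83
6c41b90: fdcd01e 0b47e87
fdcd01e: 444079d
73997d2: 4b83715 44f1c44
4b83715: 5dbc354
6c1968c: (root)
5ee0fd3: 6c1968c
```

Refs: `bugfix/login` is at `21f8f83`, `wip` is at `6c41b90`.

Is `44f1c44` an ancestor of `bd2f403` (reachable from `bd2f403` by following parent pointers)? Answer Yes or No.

Yes

Ancestors of bd2f403 (commits reachable by following parents): {0b47e87, 21f8f83, 444079d, 44f1c44, 4b83715, 4be6ee2, 5dbc354, 5ee0fd3, 6c1968c, 6c41b90, 73997d2, bd2f403, fdcd01e}.
44f1c44 is in that set, so it is an ancestor of bd2f403.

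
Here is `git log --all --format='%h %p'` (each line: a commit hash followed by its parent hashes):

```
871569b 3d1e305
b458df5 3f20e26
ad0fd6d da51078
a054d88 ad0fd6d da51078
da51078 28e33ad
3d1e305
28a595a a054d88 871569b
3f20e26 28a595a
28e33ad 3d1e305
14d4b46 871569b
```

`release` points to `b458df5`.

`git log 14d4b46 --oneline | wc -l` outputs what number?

Walking parent pointers from 14d4b46: reachable set = {14d4b46, 3d1e305, 871569b}.
That is 3 commits.

3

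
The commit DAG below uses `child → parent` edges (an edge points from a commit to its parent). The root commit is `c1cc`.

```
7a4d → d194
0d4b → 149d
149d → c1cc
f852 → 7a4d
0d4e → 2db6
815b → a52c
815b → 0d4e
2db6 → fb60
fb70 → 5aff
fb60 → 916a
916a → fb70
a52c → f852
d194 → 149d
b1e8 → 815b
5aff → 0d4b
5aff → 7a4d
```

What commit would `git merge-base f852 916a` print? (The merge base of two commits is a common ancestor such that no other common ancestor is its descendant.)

Ancestors of f852: {149d, 7a4d, c1cc, d194, f852}.
Ancestors of 916a: {0d4b, 149d, 5aff, 7a4d, 916a, c1cc, d194, fb70}.
Common ancestors: {149d, 7a4d, c1cc, d194}.
Among these, 7a4d is not an ancestor of any other common ancestor — it is the merge base.

7a4d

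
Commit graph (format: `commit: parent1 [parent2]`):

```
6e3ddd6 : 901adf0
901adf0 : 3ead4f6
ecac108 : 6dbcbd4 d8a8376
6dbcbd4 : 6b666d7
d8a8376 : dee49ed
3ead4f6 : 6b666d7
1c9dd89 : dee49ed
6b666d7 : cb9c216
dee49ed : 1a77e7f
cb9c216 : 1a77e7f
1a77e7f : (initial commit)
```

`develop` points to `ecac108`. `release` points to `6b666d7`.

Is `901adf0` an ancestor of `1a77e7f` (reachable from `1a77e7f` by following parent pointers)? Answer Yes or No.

Ancestors of 1a77e7f: {1a77e7f}.
901adf0 is not in that set, so it is not an ancestor of 1a77e7f.

No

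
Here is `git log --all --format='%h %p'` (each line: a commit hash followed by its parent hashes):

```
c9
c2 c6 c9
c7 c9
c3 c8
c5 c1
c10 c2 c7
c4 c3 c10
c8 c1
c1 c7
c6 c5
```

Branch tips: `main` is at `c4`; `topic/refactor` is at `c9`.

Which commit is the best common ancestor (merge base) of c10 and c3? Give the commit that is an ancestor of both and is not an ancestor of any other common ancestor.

c1

Ancestors of c10: {c1, c10, c2, c5, c6, c7, c9}.
Ancestors of c3: {c1, c3, c7, c8, c9}.
Common ancestors: {c1, c7, c9}.
Among these, c1 is not an ancestor of any other common ancestor — it is the merge base.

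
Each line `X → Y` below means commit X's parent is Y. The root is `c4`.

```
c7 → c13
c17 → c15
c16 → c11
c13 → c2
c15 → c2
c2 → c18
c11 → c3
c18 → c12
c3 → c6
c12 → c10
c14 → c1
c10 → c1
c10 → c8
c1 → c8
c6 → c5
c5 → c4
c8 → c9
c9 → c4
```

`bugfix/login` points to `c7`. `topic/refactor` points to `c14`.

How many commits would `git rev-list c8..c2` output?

5

Reachable from c2: {c1, c10, c12, c18, c2, c4, c8, c9}.
Reachable from c8: {c4, c8, c9}.
In c2's history but not c8's: {c1, c10, c12, c18, c2} — 5 commits.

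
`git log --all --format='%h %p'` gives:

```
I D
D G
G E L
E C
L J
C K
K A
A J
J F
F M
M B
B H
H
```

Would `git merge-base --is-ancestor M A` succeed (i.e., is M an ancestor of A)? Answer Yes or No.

Ancestors of A (commits reachable by following parents): {A, B, F, H, J, M}.
M is in that set, so it is an ancestor of A.

Yes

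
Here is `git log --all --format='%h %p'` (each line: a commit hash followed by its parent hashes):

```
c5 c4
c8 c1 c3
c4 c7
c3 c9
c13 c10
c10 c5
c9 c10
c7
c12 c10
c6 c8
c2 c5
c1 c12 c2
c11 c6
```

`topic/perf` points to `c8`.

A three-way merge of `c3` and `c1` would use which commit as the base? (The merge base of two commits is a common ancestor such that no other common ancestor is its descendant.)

Ancestors of c3: {c10, c3, c4, c5, c7, c9}.
Ancestors of c1: {c1, c10, c12, c2, c4, c5, c7}.
Common ancestors: {c10, c4, c5, c7}.
Among these, c10 is not an ancestor of any other common ancestor — it is the merge base.

c10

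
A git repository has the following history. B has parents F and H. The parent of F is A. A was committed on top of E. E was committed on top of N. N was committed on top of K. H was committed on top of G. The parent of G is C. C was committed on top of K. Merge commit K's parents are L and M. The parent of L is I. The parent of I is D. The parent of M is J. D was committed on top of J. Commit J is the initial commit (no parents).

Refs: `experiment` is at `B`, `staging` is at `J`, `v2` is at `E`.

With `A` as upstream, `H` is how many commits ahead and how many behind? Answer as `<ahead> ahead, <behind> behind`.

Reachable from H: {C, D, G, H, I, J, K, L, M}.
Reachable from A: {A, D, E, I, J, K, L, M, N}.
Only in H's history (ahead): {C, G, H} — 3.
Only in A's history (behind): {A, E, N} — 3.

3 ahead, 3 behind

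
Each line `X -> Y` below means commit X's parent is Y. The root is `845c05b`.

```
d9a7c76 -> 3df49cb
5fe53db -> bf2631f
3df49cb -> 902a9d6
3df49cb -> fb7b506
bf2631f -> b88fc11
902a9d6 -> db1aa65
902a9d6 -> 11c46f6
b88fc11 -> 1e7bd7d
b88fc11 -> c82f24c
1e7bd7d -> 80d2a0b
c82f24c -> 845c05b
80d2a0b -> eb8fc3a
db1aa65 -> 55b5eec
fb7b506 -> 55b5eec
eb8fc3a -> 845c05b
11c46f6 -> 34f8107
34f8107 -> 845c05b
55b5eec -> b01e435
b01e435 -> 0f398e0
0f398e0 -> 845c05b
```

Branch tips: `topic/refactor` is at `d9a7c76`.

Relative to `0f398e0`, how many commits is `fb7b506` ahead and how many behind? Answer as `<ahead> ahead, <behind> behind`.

Reachable from fb7b506: {0f398e0, 55b5eec, 845c05b, b01e435, fb7b506}.
Reachable from 0f398e0: {0f398e0, 845c05b}.
Only in fb7b506's history (ahead): {55b5eec, b01e435, fb7b506} — 3.
Only in 0f398e0's history (behind): {} — 0.

3 ahead, 0 behind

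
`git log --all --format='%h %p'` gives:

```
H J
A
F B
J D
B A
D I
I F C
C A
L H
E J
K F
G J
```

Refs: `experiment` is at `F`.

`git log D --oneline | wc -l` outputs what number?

6

Walking parent pointers from D: reachable set = {A, B, C, D, F, I}.
That is 6 commits.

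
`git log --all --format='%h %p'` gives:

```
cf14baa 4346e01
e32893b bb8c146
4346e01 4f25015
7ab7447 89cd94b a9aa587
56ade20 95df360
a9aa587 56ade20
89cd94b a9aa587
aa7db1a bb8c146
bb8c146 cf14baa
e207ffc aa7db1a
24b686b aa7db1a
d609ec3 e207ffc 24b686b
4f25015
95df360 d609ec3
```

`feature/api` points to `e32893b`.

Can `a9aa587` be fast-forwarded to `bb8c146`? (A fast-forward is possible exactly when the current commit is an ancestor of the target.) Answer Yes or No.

No

A fast-forward from a9aa587 to bb8c146 is possible iff a9aa587 is an ancestor of bb8c146.
Ancestors of bb8c146: {4346e01, 4f25015, bb8c146, cf14baa}.
a9aa587 is not among them, so fast-forward is not possible.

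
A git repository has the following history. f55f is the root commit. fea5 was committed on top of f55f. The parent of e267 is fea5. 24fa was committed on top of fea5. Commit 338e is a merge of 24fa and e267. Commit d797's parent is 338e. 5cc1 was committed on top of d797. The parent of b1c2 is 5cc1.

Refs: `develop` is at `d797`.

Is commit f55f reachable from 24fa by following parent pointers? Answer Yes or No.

Yes

Ancestors of 24fa (commits reachable by following parents): {24fa, f55f, fea5}.
f55f is in that set, so it is an ancestor of 24fa.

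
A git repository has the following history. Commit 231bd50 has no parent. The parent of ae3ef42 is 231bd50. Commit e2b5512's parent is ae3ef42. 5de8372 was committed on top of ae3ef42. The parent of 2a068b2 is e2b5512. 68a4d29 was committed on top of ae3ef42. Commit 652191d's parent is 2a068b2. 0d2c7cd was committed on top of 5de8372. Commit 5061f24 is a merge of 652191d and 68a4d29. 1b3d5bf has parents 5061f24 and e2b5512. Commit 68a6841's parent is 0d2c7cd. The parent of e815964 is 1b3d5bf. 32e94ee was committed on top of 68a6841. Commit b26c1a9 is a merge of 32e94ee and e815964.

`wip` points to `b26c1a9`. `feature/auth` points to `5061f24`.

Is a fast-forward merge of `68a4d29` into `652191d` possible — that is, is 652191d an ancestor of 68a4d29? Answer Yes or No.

A fast-forward from 652191d to 68a4d29 is possible iff 652191d is an ancestor of 68a4d29.
Ancestors of 68a4d29: {231bd50, 68a4d29, ae3ef42}.
652191d is not among them, so fast-forward is not possible.

No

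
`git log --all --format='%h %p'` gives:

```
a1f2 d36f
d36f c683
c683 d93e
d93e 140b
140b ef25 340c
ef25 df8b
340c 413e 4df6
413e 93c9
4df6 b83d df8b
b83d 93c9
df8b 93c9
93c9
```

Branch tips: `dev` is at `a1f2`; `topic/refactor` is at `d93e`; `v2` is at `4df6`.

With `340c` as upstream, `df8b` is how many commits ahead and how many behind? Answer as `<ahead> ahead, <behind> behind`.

Reachable from df8b: {93c9, df8b}.
Reachable from 340c: {340c, 413e, 4df6, 93c9, b83d, df8b}.
Only in df8b's history (ahead): {} — 0.
Only in 340c's history (behind): {340c, 413e, 4df6, b83d} — 4.

0 ahead, 4 behind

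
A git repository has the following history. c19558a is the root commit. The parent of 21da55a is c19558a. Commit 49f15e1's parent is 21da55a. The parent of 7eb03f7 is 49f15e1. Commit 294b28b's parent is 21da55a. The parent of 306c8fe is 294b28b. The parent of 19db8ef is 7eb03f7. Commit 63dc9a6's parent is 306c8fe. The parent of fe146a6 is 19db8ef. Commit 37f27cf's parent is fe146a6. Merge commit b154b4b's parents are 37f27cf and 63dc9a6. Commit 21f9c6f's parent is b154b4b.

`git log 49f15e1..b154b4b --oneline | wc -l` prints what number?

8

Reachable from b154b4b: {19db8ef, 21da55a, 294b28b, 306c8fe, 37f27cf, 49f15e1, 63dc9a6, 7eb03f7, b154b4b, c19558a, fe146a6}.
Reachable from 49f15e1: {21da55a, 49f15e1, c19558a}.
In b154b4b's history but not 49f15e1's: {19db8ef, 294b28b, 306c8fe, 37f27cf, 63dc9a6, 7eb03f7, b154b4b, fe146a6} — 8 commits.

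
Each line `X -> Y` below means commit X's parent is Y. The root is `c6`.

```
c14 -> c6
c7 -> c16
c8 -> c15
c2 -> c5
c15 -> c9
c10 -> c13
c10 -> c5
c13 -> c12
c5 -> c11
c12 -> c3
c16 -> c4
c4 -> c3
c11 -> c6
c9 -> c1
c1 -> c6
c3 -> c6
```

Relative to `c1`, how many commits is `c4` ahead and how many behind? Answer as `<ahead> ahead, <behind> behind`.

Reachable from c4: {c3, c4, c6}.
Reachable from c1: {c1, c6}.
Only in c4's history (ahead): {c3, c4} — 2.
Only in c1's history (behind): {c1} — 1.

2 ahead, 1 behind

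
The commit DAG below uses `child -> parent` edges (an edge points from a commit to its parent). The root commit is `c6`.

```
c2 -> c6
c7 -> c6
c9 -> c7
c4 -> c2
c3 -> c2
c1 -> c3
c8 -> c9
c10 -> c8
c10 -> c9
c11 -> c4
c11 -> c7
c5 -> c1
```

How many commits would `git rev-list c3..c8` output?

Reachable from c8: {c6, c7, c8, c9}.
Reachable from c3: {c2, c3, c6}.
In c8's history but not c3's: {c7, c8, c9} — 3 commits.

3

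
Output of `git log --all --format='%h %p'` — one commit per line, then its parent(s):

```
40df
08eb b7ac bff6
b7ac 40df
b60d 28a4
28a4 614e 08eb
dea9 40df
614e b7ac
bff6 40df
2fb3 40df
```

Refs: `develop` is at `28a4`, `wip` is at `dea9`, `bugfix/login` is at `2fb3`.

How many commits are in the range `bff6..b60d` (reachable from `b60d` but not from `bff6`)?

5

Reachable from b60d: {08eb, 28a4, 40df, 614e, b60d, b7ac, bff6}.
Reachable from bff6: {40df, bff6}.
In b60d's history but not bff6's: {08eb, 28a4, 614e, b60d, b7ac} — 5 commits.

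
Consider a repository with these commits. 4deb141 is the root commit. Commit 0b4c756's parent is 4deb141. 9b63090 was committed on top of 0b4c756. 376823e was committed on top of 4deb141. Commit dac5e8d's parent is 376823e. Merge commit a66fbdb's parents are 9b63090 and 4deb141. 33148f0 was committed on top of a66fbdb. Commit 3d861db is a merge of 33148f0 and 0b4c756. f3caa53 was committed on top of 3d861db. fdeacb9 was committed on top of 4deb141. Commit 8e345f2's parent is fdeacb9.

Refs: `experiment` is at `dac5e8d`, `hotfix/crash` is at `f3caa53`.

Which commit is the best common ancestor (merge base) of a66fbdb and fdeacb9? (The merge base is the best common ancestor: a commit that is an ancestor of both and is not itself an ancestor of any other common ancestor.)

4deb141

Ancestors of a66fbdb: {0b4c756, 4deb141, 9b63090, a66fbdb}.
Ancestors of fdeacb9: {4deb141, fdeacb9}.
Common ancestors: {4deb141}.
The only common ancestor is 4deb141, so it is the merge base.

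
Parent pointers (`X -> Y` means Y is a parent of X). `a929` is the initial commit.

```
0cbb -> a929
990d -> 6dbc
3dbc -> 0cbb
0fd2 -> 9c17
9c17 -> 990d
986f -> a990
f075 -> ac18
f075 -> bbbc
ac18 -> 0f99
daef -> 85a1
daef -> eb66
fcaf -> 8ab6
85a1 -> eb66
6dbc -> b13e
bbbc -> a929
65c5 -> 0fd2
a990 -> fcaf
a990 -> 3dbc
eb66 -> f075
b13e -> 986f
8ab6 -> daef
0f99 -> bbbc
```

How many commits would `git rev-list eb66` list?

Walking parent pointers from eb66: reachable set = {0f99, a929, ac18, bbbc, eb66, f075}.
That is 6 commits.

6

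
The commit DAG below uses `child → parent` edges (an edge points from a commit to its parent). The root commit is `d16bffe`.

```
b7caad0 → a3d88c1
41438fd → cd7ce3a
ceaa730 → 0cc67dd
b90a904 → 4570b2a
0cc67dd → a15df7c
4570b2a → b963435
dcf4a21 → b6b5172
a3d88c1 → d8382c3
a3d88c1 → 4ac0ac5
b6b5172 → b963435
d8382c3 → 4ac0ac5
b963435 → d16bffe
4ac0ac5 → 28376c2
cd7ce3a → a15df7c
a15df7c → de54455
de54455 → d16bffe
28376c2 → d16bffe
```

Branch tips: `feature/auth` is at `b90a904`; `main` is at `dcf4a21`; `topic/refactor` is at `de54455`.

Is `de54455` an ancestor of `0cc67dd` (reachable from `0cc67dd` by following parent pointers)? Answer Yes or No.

Yes

Ancestors of 0cc67dd (commits reachable by following parents): {0cc67dd, a15df7c, d16bffe, de54455}.
de54455 is in that set, so it is an ancestor of 0cc67dd.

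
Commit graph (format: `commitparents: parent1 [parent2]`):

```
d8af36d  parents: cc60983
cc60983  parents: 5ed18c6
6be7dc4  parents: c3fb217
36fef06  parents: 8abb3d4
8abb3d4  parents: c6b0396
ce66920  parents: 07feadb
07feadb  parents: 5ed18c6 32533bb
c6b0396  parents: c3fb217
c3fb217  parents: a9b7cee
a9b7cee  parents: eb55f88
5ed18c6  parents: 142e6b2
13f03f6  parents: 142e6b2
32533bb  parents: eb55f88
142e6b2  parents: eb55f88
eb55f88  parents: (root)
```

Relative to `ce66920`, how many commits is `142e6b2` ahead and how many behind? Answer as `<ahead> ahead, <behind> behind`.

Reachable from 142e6b2: {142e6b2, eb55f88}.
Reachable from ce66920: {07feadb, 142e6b2, 32533bb, 5ed18c6, ce66920, eb55f88}.
Only in 142e6b2's history (ahead): {} — 0.
Only in ce66920's history (behind): {07feadb, 32533bb, 5ed18c6, ce66920} — 4.

0 ahead, 4 behind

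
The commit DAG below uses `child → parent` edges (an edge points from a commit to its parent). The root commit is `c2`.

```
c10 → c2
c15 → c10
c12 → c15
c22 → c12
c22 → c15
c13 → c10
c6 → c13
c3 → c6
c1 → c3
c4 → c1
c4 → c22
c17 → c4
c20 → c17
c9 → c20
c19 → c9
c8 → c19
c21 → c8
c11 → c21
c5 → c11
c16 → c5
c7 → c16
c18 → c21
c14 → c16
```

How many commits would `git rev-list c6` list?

Walking parent pointers from c6: reachable set = {c10, c13, c2, c6}.
That is 4 commits.

4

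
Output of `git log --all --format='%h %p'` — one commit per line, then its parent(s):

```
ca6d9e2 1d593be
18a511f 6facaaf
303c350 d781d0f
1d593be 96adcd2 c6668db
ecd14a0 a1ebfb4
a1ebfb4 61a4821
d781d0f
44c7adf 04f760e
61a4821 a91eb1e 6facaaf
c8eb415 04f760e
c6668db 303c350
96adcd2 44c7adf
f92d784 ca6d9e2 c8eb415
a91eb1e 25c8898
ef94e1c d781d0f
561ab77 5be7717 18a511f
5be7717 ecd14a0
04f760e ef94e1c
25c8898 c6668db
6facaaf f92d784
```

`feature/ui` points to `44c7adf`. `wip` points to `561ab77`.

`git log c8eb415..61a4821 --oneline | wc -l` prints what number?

Reachable from 61a4821: {04f760e, 1d593be, 25c8898, 303c350, 44c7adf, 61a4821, 6facaaf, 96adcd2, a91eb1e, c6668db, c8eb415, ca6d9e2, d781d0f, ef94e1c, f92d784}.
Reachable from c8eb415: {04f760e, c8eb415, d781d0f, ef94e1c}.
In 61a4821's history but not c8eb415's: {1d593be, 25c8898, 303c350, 44c7adf, 61a4821, 6facaaf, 96adcd2, a91eb1e, c6668db, ca6d9e2, f92d784} — 11 commits.

11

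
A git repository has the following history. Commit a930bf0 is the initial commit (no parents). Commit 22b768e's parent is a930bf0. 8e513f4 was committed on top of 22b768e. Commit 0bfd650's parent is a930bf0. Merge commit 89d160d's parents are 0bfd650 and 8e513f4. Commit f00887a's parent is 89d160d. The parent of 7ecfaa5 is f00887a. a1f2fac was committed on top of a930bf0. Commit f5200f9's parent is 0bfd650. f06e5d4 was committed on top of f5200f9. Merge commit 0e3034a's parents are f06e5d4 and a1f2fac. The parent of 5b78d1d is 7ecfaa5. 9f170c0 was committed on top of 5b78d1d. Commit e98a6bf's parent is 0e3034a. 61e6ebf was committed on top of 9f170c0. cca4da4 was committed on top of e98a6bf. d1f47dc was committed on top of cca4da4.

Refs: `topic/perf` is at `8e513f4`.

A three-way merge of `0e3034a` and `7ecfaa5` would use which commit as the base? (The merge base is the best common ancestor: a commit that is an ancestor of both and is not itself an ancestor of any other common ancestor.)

0bfd650

Ancestors of 0e3034a: {0bfd650, 0e3034a, a1f2fac, a930bf0, f06e5d4, f5200f9}.
Ancestors of 7ecfaa5: {0bfd650, 22b768e, 7ecfaa5, 89d160d, 8e513f4, a930bf0, f00887a}.
Common ancestors: {0bfd650, a930bf0}.
Among these, 0bfd650 is not an ancestor of any other common ancestor — it is the merge base.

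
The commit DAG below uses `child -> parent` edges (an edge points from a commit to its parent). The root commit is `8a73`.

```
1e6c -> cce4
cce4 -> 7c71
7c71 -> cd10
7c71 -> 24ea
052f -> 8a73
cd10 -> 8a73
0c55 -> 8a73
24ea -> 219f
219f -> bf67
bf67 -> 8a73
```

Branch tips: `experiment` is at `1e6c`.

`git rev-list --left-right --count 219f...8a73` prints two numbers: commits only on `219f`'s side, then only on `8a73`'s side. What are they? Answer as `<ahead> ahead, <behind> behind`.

Reachable from 219f: {219f, 8a73, bf67}.
Reachable from 8a73: {8a73}.
Only in 219f's history (ahead): {219f, bf67} — 2.
Only in 8a73's history (behind): {} — 0.

2 ahead, 0 behind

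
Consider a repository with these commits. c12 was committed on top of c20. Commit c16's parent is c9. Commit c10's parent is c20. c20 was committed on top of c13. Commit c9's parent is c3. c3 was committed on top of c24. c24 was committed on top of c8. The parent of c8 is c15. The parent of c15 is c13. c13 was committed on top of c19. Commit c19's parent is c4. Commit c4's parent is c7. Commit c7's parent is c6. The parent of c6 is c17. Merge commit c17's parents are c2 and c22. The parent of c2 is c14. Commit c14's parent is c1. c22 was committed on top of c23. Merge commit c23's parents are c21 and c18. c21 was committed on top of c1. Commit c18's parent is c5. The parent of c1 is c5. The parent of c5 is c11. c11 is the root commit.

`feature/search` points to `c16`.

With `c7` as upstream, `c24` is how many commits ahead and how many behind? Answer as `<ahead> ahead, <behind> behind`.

6 ahead, 0 behind

Reachable from c24: {c1, c11, c13, c14, c15, c17, c18, c19, c2, c21, c22, c23, c24, c4, c5, c6, c7, c8}.
Reachable from c7: {c1, c11, c14, c17, c18, c2, c21, c22, c23, c5, c6, c7}.
Only in c24's history (ahead): {c13, c15, c19, c24, c4, c8} — 6.
Only in c7's history (behind): {} — 0.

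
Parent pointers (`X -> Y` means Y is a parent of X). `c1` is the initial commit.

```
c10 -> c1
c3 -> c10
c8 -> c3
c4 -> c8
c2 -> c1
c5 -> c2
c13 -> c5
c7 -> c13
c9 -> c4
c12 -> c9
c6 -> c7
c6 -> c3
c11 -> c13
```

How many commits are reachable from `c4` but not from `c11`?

4

Reachable from c4: {c1, c10, c3, c4, c8}.
Reachable from c11: {c1, c11, c13, c2, c5}.
In c4's history but not c11's: {c10, c3, c4, c8} — 4 commits.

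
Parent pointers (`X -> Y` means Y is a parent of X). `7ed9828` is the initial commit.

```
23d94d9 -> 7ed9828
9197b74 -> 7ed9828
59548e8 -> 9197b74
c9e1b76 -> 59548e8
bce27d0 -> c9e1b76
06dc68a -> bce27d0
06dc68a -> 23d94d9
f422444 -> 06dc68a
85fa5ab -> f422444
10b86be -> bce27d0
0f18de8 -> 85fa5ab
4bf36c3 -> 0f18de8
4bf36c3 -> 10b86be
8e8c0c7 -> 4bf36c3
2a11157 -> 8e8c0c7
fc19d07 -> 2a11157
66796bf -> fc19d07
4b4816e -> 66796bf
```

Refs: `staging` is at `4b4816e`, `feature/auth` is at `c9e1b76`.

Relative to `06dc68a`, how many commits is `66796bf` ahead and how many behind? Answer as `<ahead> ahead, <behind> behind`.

Reachable from 66796bf: {06dc68a, 0f18de8, 10b86be, 23d94d9, 2a11157, 4bf36c3, 59548e8, 66796bf, 7ed9828, 85fa5ab, 8e8c0c7, 9197b74, bce27d0, c9e1b76, f422444, fc19d07}.
Reachable from 06dc68a: {06dc68a, 23d94d9, 59548e8, 7ed9828, 9197b74, bce27d0, c9e1b76}.
Only in 66796bf's history (ahead): {0f18de8, 10b86be, 2a11157, 4bf36c3, 66796bf, 85fa5ab, 8e8c0c7, f422444, fc19d07} — 9.
Only in 06dc68a's history (behind): {} — 0.

9 ahead, 0 behind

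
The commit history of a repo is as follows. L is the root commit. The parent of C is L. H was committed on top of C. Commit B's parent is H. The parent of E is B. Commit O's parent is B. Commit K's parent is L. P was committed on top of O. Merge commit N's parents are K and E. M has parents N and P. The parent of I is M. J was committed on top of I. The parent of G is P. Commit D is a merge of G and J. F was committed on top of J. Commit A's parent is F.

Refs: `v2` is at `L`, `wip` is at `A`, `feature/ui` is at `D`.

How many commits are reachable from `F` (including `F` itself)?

Walking parent pointers from F: reachable set = {B, C, E, F, H, I, J, K, L, M, N, O, P}.
That is 13 commits.

13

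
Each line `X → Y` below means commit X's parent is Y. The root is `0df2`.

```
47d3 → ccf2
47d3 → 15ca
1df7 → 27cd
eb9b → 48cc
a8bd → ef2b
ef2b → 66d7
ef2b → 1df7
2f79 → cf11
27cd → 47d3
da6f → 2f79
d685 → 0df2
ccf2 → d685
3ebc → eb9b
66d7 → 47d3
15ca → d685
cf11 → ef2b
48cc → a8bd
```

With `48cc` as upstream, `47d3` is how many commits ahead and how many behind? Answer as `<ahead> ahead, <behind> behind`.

Reachable from 47d3: {0df2, 15ca, 47d3, ccf2, d685}.
Reachable from 48cc: {0df2, 15ca, 1df7, 27cd, 47d3, 48cc, 66d7, a8bd, ccf2, d685, ef2b}.
Only in 47d3's history (ahead): {} — 0.
Only in 48cc's history (behind): {1df7, 27cd, 48cc, 66d7, a8bd, ef2b} — 6.

0 ahead, 6 behind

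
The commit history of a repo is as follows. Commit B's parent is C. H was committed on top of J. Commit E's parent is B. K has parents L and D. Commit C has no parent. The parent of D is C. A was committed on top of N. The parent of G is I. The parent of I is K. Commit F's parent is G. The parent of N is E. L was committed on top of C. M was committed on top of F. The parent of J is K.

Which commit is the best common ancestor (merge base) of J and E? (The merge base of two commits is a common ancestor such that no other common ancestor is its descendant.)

Ancestors of J: {C, D, J, K, L}.
Ancestors of E: {B, C, E}.
Common ancestors: {C}.
The only common ancestor is C, so it is the merge base.

C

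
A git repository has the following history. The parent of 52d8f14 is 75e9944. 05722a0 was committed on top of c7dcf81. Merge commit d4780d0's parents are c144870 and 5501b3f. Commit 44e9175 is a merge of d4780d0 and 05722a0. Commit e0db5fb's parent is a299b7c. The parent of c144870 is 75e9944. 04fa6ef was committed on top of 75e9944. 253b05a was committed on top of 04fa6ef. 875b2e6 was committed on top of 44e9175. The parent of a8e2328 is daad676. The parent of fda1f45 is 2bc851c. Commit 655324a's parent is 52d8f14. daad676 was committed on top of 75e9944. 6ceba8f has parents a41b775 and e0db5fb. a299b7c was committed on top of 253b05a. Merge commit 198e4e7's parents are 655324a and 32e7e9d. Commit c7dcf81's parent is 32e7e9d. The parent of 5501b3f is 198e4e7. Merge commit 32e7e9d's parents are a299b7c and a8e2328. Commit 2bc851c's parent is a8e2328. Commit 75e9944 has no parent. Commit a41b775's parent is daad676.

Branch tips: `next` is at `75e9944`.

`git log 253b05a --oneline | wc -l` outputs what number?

Walking parent pointers from 253b05a: reachable set = {04fa6ef, 253b05a, 75e9944}.
That is 3 commits.

3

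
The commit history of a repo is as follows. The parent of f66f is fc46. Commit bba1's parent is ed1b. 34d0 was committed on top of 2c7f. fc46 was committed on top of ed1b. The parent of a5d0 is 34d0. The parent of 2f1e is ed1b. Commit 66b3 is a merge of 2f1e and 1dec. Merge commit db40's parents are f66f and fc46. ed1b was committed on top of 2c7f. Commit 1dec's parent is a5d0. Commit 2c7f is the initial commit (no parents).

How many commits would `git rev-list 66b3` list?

Walking parent pointers from 66b3: reachable set = {1dec, 2c7f, 2f1e, 34d0, 66b3, a5d0, ed1b}.
That is 7 commits.

7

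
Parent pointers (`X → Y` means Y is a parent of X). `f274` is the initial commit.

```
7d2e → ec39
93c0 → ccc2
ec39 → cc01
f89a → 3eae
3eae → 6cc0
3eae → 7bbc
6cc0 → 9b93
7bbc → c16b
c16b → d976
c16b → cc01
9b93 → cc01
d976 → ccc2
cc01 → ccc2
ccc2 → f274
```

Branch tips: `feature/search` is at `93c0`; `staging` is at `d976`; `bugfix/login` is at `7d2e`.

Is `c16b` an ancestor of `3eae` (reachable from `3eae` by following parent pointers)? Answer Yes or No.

Ancestors of 3eae (commits reachable by following parents): {3eae, 6cc0, 7bbc, 9b93, c16b, cc01, ccc2, d976, f274}.
c16b is in that set, so it is an ancestor of 3eae.

Yes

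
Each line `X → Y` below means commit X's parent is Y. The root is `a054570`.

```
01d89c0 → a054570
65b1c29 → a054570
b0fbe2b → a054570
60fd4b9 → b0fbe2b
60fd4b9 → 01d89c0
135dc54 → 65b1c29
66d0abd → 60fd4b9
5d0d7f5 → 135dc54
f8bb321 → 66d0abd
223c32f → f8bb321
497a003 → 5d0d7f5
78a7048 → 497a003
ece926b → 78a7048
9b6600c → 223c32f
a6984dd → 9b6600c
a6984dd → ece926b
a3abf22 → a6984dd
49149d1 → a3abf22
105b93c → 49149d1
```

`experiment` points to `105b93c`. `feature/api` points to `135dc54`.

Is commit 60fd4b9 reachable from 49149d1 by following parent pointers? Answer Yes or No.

Yes

Ancestors of 49149d1 (commits reachable by following parents): {01d89c0, 135dc54, 223c32f, 49149d1, 497a003, 5d0d7f5, 60fd4b9, 65b1c29, 66d0abd, 78a7048, 9b6600c, a054570, a3abf22, a6984dd, b0fbe2b, ece926b, f8bb321}.
60fd4b9 is in that set, so it is an ancestor of 49149d1.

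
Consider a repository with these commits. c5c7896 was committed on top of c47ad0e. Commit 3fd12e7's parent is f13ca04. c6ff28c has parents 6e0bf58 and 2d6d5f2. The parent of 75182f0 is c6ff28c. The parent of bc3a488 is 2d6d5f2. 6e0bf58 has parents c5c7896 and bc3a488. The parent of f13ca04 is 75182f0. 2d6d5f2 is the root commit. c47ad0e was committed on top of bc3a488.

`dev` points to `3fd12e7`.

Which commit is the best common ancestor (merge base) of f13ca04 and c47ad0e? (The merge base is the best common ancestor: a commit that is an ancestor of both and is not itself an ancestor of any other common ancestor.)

c47ad0e

Ancestors of f13ca04: {2d6d5f2, 6e0bf58, 75182f0, bc3a488, c47ad0e, c5c7896, c6ff28c, f13ca04}.
Ancestors of c47ad0e: {2d6d5f2, bc3a488, c47ad0e}.
Common ancestors: {2d6d5f2, bc3a488, c47ad0e}.
Among these, c47ad0e is not an ancestor of any other common ancestor — it is the merge base.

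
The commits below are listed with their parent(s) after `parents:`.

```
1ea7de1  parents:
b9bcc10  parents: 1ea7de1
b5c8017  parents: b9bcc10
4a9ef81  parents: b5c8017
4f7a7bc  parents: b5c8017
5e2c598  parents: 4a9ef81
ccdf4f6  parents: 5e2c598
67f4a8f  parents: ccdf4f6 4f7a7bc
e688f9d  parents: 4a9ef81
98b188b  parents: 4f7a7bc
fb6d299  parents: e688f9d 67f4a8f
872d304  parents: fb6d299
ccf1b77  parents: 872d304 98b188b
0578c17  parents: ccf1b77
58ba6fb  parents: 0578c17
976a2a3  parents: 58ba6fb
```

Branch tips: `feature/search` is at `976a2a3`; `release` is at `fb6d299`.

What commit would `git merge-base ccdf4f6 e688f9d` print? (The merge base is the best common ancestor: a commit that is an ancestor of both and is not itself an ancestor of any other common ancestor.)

4a9ef81

Ancestors of ccdf4f6: {1ea7de1, 4a9ef81, 5e2c598, b5c8017, b9bcc10, ccdf4f6}.
Ancestors of e688f9d: {1ea7de1, 4a9ef81, b5c8017, b9bcc10, e688f9d}.
Common ancestors: {1ea7de1, 4a9ef81, b5c8017, b9bcc10}.
Among these, 4a9ef81 is not an ancestor of any other common ancestor — it is the merge base.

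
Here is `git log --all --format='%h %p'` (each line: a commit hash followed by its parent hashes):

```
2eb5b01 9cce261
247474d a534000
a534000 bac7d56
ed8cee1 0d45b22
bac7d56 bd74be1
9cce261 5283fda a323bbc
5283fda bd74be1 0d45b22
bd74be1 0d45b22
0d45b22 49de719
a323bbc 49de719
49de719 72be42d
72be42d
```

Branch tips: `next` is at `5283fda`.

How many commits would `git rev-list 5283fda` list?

Walking parent pointers from 5283fda: reachable set = {0d45b22, 49de719, 5283fda, 72be42d, bd74be1}.
That is 5 commits.

5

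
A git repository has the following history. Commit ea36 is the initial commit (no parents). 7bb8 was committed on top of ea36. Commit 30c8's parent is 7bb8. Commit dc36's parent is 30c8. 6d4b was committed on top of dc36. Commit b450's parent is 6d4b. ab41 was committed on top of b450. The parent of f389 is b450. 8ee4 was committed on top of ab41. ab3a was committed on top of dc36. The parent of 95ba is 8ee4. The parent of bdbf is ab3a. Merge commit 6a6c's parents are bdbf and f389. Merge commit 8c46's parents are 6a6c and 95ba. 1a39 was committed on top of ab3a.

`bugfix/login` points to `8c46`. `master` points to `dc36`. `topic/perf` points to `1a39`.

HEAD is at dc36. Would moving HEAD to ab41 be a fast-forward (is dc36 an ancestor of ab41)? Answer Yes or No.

Yes

A fast-forward from dc36 to ab41 is possible iff dc36 is an ancestor of ab41.
Ancestors of ab41: {30c8, 6d4b, 7bb8, ab41, b450, dc36, ea36}.
dc36 is among them, so fast-forward is possible.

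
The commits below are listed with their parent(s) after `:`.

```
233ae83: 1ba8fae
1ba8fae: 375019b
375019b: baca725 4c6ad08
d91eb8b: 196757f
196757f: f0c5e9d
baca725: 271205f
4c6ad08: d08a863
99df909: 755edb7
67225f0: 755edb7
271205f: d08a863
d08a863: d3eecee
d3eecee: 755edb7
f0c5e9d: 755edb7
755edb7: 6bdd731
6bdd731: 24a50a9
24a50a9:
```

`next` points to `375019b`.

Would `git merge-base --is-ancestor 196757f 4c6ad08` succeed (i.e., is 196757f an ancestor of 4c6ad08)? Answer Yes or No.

Ancestors of 4c6ad08: {24a50a9, 4c6ad08, 6bdd731, 755edb7, d08a863, d3eecee}.
196757f is not in that set, so it is not an ancestor of 4c6ad08.

No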